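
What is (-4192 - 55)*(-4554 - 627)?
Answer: 22003707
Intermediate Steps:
(-4192 - 55)*(-4554 - 627) = -4247*(-5181) = 22003707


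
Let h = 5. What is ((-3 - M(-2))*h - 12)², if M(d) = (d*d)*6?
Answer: 21609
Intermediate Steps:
M(d) = 6*d² (M(d) = d²*6 = 6*d²)
((-3 - M(-2))*h - 12)² = ((-3 - 6*(-2)²)*5 - 12)² = ((-3 - 6*4)*5 - 12)² = ((-3 - 1*24)*5 - 12)² = ((-3 - 24)*5 - 12)² = (-27*5 - 12)² = (-135 - 12)² = (-147)² = 21609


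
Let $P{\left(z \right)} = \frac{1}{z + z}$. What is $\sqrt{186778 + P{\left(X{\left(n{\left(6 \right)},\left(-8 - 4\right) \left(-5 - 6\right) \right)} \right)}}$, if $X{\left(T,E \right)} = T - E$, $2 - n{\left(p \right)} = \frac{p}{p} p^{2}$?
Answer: $\frac{\sqrt{5146854485}}{166} \approx 432.18$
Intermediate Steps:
$n{\left(p \right)} = 2 - p^{2}$ ($n{\left(p \right)} = 2 - \frac{p}{p} p^{2} = 2 - 1 p^{2} = 2 - p^{2}$)
$P{\left(z \right)} = \frac{1}{2 z}$
$\sqrt{186778 + P{\left(X{\left(n{\left(6 \right)},\left(-8 - 4\right) \left(-5 - 6\right) \right)} \right)}} = \sqrt{186778 + \frac{1}{2 \left(\left(2 - 6^{2}\right) - \left(-8 - 4\right) \left(-5 - 6\right)\right)}} = \sqrt{186778 + \frac{1}{2 \left(\left(2 - 36\right) - \left(-12\right) \left(-11\right)\right)}} = \sqrt{186778 + \frac{1}{2 \left(\left(2 - 36\right) - 132\right)}} = \sqrt{186778 + \frac{1}{2 \left(-34 - 132\right)}} = \sqrt{186778 + \frac{1}{2 \left(-166\right)}} = \sqrt{186778 + \frac{1}{2} \left(- \frac{1}{166}\right)} = \sqrt{186778 - \frac{1}{332}} = \sqrt{\frac{62010295}{332}} = \frac{\sqrt{5146854485}}{166}$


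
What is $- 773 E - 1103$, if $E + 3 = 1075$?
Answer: $-829759$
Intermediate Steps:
$E = 1072$ ($E = -3 + 1075 = 1072$)
$- 773 E - 1103 = \left(-773\right) 1072 - 1103 = -828656 - 1103 = -829759$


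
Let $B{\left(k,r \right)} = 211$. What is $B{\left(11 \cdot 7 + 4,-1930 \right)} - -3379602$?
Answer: $3379813$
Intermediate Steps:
$B{\left(11 \cdot 7 + 4,-1930 \right)} - -3379602 = 211 - -3379602 = 211 + 3379602 = 3379813$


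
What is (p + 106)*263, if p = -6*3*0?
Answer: 27878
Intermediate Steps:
p = 0 (p = -18*0 = 0)
(p + 106)*263 = (0 + 106)*263 = 106*263 = 27878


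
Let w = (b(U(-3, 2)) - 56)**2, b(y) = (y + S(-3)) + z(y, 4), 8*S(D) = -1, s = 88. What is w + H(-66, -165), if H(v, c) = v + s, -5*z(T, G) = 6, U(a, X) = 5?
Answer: 4415849/1600 ≈ 2759.9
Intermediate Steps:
S(D) = -1/8 (S(D) = (1/8)*(-1) = -1/8)
z(T, G) = -6/5 (z(T, G) = -1/5*6 = -6/5)
H(v, c) = 88 + v (H(v, c) = v + 88 = 88 + v)
b(y) = -53/40 + y (b(y) = (y - 1/8) - 6/5 = (-1/8 + y) - 6/5 = -53/40 + y)
w = 4380649/1600 (w = ((-53/40 + 5) - 56)**2 = (147/40 - 56)**2 = (-2093/40)**2 = 4380649/1600 ≈ 2737.9)
w + H(-66, -165) = 4380649/1600 + (88 - 66) = 4380649/1600 + 22 = 4415849/1600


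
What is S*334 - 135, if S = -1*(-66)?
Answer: 21909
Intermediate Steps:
S = 66
S*334 - 135 = 66*334 - 135 = 22044 - 135 = 21909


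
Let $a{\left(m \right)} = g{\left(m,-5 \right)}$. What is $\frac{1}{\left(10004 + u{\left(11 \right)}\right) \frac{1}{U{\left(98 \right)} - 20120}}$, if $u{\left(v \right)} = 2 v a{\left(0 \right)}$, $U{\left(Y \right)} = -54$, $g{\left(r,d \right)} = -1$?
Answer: $- \frac{1441}{713} \approx -2.021$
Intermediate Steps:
$a{\left(m \right)} = -1$
$u{\left(v \right)} = - 2 v$ ($u{\left(v \right)} = 2 v \left(-1\right) = - 2 v$)
$\frac{1}{\left(10004 + u{\left(11 \right)}\right) \frac{1}{U{\left(98 \right)} - 20120}} = \frac{1}{\left(10004 - 22\right) \frac{1}{-54 - 20120}} = \frac{1}{\left(10004 - 22\right) \frac{1}{-20174}} = \frac{1}{9982 \left(- \frac{1}{20174}\right)} = \frac{1}{- \frac{713}{1441}} = - \frac{1441}{713}$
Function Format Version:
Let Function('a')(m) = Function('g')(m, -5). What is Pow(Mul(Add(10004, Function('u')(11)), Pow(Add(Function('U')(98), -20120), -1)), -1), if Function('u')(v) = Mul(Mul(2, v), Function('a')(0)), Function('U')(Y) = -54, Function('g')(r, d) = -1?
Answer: Rational(-1441, 713) ≈ -2.0210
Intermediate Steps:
Function('a')(m) = -1
Function('u')(v) = Mul(-2, v) (Function('u')(v) = Mul(Mul(2, v), -1) = Mul(-2, v))
Pow(Mul(Add(10004, Function('u')(11)), Pow(Add(Function('U')(98), -20120), -1)), -1) = Pow(Mul(Add(10004, Mul(-2, 11)), Pow(Add(-54, -20120), -1)), -1) = Pow(Mul(Add(10004, -22), Pow(-20174, -1)), -1) = Pow(Mul(9982, Rational(-1, 20174)), -1) = Pow(Rational(-713, 1441), -1) = Rational(-1441, 713)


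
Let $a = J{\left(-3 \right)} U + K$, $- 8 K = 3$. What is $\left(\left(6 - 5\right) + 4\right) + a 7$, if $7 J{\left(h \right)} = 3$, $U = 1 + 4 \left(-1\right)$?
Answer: $- \frac{53}{8} \approx -6.625$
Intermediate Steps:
$K = - \frac{3}{8}$ ($K = \left(- \frac{1}{8}\right) 3 = - \frac{3}{8} \approx -0.375$)
$U = -3$ ($U = 1 - 4 = -3$)
$J{\left(h \right)} = \frac{3}{7}$ ($J{\left(h \right)} = \frac{1}{7} \cdot 3 = \frac{3}{7}$)
$a = - \frac{93}{56}$ ($a = \frac{3}{7} \left(-3\right) - \frac{3}{8} = - \frac{9}{7} - \frac{3}{8} = - \frac{93}{56} \approx -1.6607$)
$\left(\left(6 - 5\right) + 4\right) + a 7 = \left(\left(6 - 5\right) + 4\right) - \frac{93}{8} = \left(1 + 4\right) - \frac{93}{8} = 5 - \frac{93}{8} = - \frac{53}{8}$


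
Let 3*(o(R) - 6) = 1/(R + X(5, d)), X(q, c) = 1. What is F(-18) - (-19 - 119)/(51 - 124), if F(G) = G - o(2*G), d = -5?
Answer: -198377/7665 ≈ -25.881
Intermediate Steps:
o(R) = 6 + 1/(3*(1 + R)) (o(R) = 6 + 1/(3*(R + 1)) = 6 + 1/(3*(1 + R)))
F(G) = G - (19 + 36*G)/(3*(1 + 2*G)) (F(G) = G - (19 + 18*(2*G))/(3*(1 + 2*G)) = G - (19 + 36*G)/(3*(1 + 2*G)))
F(-18) - (-19 - 119)/(51 - 124) = (-19 - 33*(-18) + 6*(-18)²)/(3*(1 + 2*(-18))) - (-19 - 119)/(51 - 124) = (-19 + 594 + 6*324)/(3*(1 - 36)) - (-138)/(-73) = (⅓)*(-19 + 594 + 1944)/(-35) - (-138)*(-1)/73 = (⅓)*(-1/35)*2519 - 1*138/73 = -2519/105 - 138/73 = -198377/7665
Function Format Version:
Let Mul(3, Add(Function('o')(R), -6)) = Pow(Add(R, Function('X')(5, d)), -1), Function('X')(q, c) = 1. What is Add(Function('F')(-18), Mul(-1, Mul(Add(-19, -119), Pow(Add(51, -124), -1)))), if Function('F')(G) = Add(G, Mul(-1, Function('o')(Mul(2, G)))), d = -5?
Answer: Rational(-198377, 7665) ≈ -25.881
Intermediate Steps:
Function('o')(R) = Add(6, Mul(Rational(1, 3), Pow(Add(1, R), -1))) (Function('o')(R) = Add(6, Mul(Rational(1, 3), Pow(Add(R, 1), -1))) = Add(6, Mul(Rational(1, 3), Pow(Add(1, R), -1))))
Function('F')(G) = Add(G, Mul(Rational(-1, 3), Pow(Add(1, Mul(2, G)), -1), Add(19, Mul(36, G)))) (Function('F')(G) = Add(G, Mul(-1, Mul(Rational(1, 3), Pow(Add(1, Mul(2, G)), -1), Add(19, Mul(18, Mul(2, G)))))) = Add(G, Mul(-1, Mul(Rational(1, 3), Pow(Add(1, Mul(2, G)), -1), Add(19, Mul(36, G))))) = Add(G, Mul(Rational(-1, 3), Pow(Add(1, Mul(2, G)), -1), Add(19, Mul(36, G)))))
Add(Function('F')(-18), Mul(-1, Mul(Add(-19, -119), Pow(Add(51, -124), -1)))) = Add(Mul(Rational(1, 3), Pow(Add(1, Mul(2, -18)), -1), Add(-19, Mul(-33, -18), Mul(6, Pow(-18, 2)))), Mul(-1, Mul(Add(-19, -119), Pow(Add(51, -124), -1)))) = Add(Mul(Rational(1, 3), Pow(Add(1, -36), -1), Add(-19, 594, Mul(6, 324))), Mul(-1, Mul(-138, Pow(-73, -1)))) = Add(Mul(Rational(1, 3), Pow(-35, -1), Add(-19, 594, 1944)), Mul(-1, Mul(-138, Rational(-1, 73)))) = Add(Mul(Rational(1, 3), Rational(-1, 35), 2519), Mul(-1, Rational(138, 73))) = Add(Rational(-2519, 105), Rational(-138, 73)) = Rational(-198377, 7665)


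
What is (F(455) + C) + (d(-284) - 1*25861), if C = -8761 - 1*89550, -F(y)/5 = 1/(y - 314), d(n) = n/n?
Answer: -17508116/141 ≈ -1.2417e+5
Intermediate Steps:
d(n) = 1
F(y) = -5/(-314 + y) (F(y) = -5/(y - 314) = -5/(-314 + y))
C = -98311 (C = -8761 - 89550 = -98311)
(F(455) + C) + (d(-284) - 1*25861) = (-5/(-314 + 455) - 98311) + (1 - 1*25861) = (-5/141 - 98311) + (1 - 25861) = (-5*1/141 - 98311) - 25860 = (-5/141 - 98311) - 25860 = -13861856/141 - 25860 = -17508116/141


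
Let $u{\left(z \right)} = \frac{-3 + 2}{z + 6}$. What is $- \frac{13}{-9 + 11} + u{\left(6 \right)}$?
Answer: $- \frac{79}{12} \approx -6.5833$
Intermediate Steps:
$u{\left(z \right)} = - \frac{1}{6 + z}$
$- \frac{13}{-9 + 11} + u{\left(6 \right)} = - \frac{13}{-9 + 11} - \frac{1}{6 + 6} = - \frac{13}{2} - \frac{1}{12} = - \frac{79}{12}$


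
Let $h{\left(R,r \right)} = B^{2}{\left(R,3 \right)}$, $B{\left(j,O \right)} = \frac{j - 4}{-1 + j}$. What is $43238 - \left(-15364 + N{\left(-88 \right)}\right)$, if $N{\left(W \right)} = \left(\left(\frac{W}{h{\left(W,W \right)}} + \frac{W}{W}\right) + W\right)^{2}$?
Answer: $\frac{33492571799}{1119364} \approx 29921.0$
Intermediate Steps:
$B{\left(j,O \right)} = \frac{-4 + j}{-1 + j}$
$h{\left(R,r \right)} = \frac{\left(-4 + R\right)^{2}}{\left(-1 + R\right)^{2}}$ ($h{\left(R,r \right)} = \left(\frac{-4 + R}{-1 + R}\right)^{2} = \frac{\left(-4 + R\right)^{2}}{\left(-1 + R\right)^{2}}$)
$N{\left(W \right)} = \left(1 + W + \frac{W \left(-1 + W\right)^{2}}{\left(-4 + W\right)^{2}}\right)^{2}$ ($N{\left(W \right)} = \left(\left(\frac{W}{\frac{1}{\left(-1 + W\right)^{2}} \left(-4 + W\right)^{2}} + \frac{W}{W}\right) + W\right)^{2} = \left(\left(W \frac{\left(-1 + W\right)^{2}}{\left(-4 + W\right)^{2}} + 1\right) + W\right)^{2} = \left(\left(\frac{W \left(-1 + W\right)^{2}}{\left(-4 + W\right)^{2}} + 1\right) + W\right)^{2} = \left(\left(1 + \frac{W \left(-1 + W\right)^{2}}{\left(-4 + W\right)^{2}}\right) + W\right)^{2} = \left(1 + W + \frac{W \left(-1 + W\right)^{2}}{\left(-4 + W\right)^{2}}\right)^{2}$)
$43238 - \left(-15364 + N{\left(-88 \right)}\right) = 43238 - \left(-15364 + \frac{\left(\left(-4 - 88\right)^{2} - 88 \left(-1 - 88\right)^{2} - 88 \left(-4 - 88\right)^{2}\right)^{2}}{\left(-4 - 88\right)^{4}}\right) = 43238 - \left(-15364 + \frac{\left(\left(-92\right)^{2} - 88 \left(-89\right)^{2} - 88 \left(-92\right)^{2}\right)^{2}}{71639296}\right) = 43238 - \left(-15364 + \frac{\left(8464 - 697048 - 744832\right)^{2}}{71639296}\right) = 43238 - \left(-15364 + \frac{\left(-1433416\right)^{2}}{71639296}\right) = 43238 - \left(-15364 + \frac{1}{71639296} \cdot 2054681429056\right) = 43238 - \left(-15364 + \frac{32104397329}{1119364}\right) = 43238 - \frac{14906488833}{1119364} = \frac{33492571799}{1119364}$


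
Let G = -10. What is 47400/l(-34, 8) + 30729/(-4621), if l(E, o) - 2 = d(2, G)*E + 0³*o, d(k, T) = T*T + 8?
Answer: -33181083/1695907 ≈ -19.565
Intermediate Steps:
d(k, T) = 8 + T² (d(k, T) = T² + 8 = 8 + T²)
l(E, o) = 2 + 108*E (l(E, o) = 2 + ((8 + (-10)²)*E + 0³*o) = 2 + ((8 + 100)*E + 0*o) = 2 + (108*E + 0) = 2 + 108*E)
47400/l(-34, 8) + 30729/(-4621) = 47400/(2 + 108*(-34)) + 30729/(-4621) = 47400/(2 - 3672) + 30729*(-1/4621) = 47400/(-3670) - 30729/4621 = 47400*(-1/3670) - 30729/4621 = -4740/367 - 30729/4621 = -33181083/1695907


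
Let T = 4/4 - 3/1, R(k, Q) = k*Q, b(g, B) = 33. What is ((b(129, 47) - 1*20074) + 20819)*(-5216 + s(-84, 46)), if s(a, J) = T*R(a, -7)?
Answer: -4972976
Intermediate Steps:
R(k, Q) = Q*k
T = -2 (T = 4*(¼) - 3*1 = 1 - 3 = -2)
s(a, J) = 14*a (s(a, J) = -(-14)*a = 14*a)
((b(129, 47) - 1*20074) + 20819)*(-5216 + s(-84, 46)) = ((33 - 1*20074) + 20819)*(-5216 + 14*(-84)) = ((33 - 20074) + 20819)*(-5216 - 1176) = (-20041 + 20819)*(-6392) = 778*(-6392) = -4972976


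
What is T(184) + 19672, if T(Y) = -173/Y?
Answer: 3619475/184 ≈ 19671.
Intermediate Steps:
T(184) + 19672 = -173/184 + 19672 = 3619475/184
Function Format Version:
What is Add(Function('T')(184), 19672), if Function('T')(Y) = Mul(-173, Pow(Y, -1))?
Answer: Rational(3619475, 184) ≈ 19671.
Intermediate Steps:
Add(Function('T')(184), 19672) = Add(Mul(-173, Pow(184, -1)), 19672) = Add(Mul(-173, Rational(1, 184)), 19672) = Add(Rational(-173, 184), 19672) = Rational(3619475, 184)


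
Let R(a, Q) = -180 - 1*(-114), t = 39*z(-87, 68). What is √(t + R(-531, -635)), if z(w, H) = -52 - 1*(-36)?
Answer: I*√690 ≈ 26.268*I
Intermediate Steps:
z(w, H) = -16 (z(w, H) = -52 + 36 = -16)
t = -624 (t = 39*(-16) = -624)
R(a, Q) = -66 (R(a, Q) = -180 + 114 = -66)
√(t + R(-531, -635)) = √(-624 - 66) = √(-690) = I*√690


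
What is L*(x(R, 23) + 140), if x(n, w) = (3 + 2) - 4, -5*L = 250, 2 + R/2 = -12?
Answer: -7050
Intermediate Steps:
R = -28 (R = -4 + 2*(-12) = -4 - 24 = -28)
L = -50 (L = -⅕*250 = -50)
x(n, w) = 1 (x(n, w) = 5 - 4 = 1)
L*(x(R, 23) + 140) = -50*(1 + 140) = -50*141 = -7050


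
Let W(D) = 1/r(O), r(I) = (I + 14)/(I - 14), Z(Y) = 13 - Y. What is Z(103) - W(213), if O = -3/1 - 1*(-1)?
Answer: -266/3 ≈ -88.667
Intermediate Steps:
O = -2 (O = -3*1 + 1 = -3 + 1 = -2)
r(I) = (14 + I)/(-14 + I)
W(D) = -4/3 (W(D) = 1/((14 - 2)/(-14 - 2)) = 1/(12/(-16)) = 1/(-1/16*12) = 1/(-3/4) = -4/3)
Z(103) - W(213) = (13 - 1*103) - 1*(-4/3) = (13 - 103) + 4/3 = -90 + 4/3 = -266/3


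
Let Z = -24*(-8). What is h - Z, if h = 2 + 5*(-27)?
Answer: -325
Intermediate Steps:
h = -133 (h = 2 - 135 = -133)
Z = 192
h - Z = -133 - 1*192 = -133 - 192 = -325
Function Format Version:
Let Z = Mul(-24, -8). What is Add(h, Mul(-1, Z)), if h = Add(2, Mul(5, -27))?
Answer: -325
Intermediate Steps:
h = -133 (h = Add(2, -135) = -133)
Z = 192
Add(h, Mul(-1, Z)) = Add(-133, Mul(-1, 192)) = Add(-133, -192) = -325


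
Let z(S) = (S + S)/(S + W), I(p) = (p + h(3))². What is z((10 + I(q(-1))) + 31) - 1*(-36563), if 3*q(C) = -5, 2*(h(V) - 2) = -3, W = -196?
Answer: 202226903/5531 ≈ 36562.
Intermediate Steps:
h(V) = ½ (h(V) = 2 + (½)*(-3) = 2 - 3/2 = ½)
q(C) = -5/3 (q(C) = (⅓)*(-5) = -5/3)
I(p) = (½ + p)² (I(p) = (p + ½)² = (½ + p)²)
z(S) = 2*S/(-196 + S) (z(S) = (S + S)/(S - 196) = (2*S)/(-196 + S) = 2*S/(-196 + S))
z((10 + I(q(-1))) + 31) - 1*(-36563) = 2*((10 + (1 + 2*(-5/3))²/4) + 31)/(-196 + ((10 + (1 + 2*(-5/3))²/4) + 31)) - 1*(-36563) = 2*((10 + (1 - 10/3)²/4) + 31)/(-196 + ((10 + (1 - 10/3)²/4) + 31)) + 36563 = 2*((10 + (-7/3)²/4) + 31)/(-196 + ((10 + (-7/3)²/4) + 31)) + 36563 = 2*((10 + (¼)*(49/9)) + 31)/(-196 + ((10 + (¼)*(49/9)) + 31)) + 36563 = 2*((10 + 49/36) + 31)/(-196 + ((10 + 49/36) + 31)) + 36563 = 2*(409/36 + 31)/(-196 + (409/36 + 31)) + 36563 = 2*(1525/36)/(-196 + 1525/36) + 36563 = 2*(1525/36)/(-5531/36) + 36563 = 2*(1525/36)*(-36/5531) + 36563 = -3050/5531 + 36563 = 202226903/5531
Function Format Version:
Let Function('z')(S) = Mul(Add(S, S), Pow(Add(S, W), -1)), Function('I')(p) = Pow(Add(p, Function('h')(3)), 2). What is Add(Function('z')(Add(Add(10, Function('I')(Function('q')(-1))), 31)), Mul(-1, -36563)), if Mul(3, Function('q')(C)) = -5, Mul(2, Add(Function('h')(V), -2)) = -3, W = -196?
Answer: Rational(202226903, 5531) ≈ 36562.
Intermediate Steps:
Function('h')(V) = Rational(1, 2) (Function('h')(V) = Add(2, Mul(Rational(1, 2), -3)) = Add(2, Rational(-3, 2)) = Rational(1, 2))
Function('q')(C) = Rational(-5, 3) (Function('q')(C) = Mul(Rational(1, 3), -5) = Rational(-5, 3))
Function('I')(p) = Pow(Add(Rational(1, 2), p), 2) (Function('I')(p) = Pow(Add(p, Rational(1, 2)), 2) = Pow(Add(Rational(1, 2), p), 2))
Function('z')(S) = Mul(2, S, Pow(Add(-196, S), -1)) (Function('z')(S) = Mul(Add(S, S), Pow(Add(S, -196), -1)) = Mul(Mul(2, S), Pow(Add(-196, S), -1)) = Mul(2, S, Pow(Add(-196, S), -1)))
Add(Function('z')(Add(Add(10, Function('I')(Function('q')(-1))), 31)), Mul(-1, -36563)) = Add(Mul(2, Add(Add(10, Mul(Rational(1, 4), Pow(Add(1, Mul(2, Rational(-5, 3))), 2))), 31), Pow(Add(-196, Add(Add(10, Mul(Rational(1, 4), Pow(Add(1, Mul(2, Rational(-5, 3))), 2))), 31)), -1)), Mul(-1, -36563)) = Add(Mul(2, Add(Add(10, Mul(Rational(1, 4), Pow(Add(1, Rational(-10, 3)), 2))), 31), Pow(Add(-196, Add(Add(10, Mul(Rational(1, 4), Pow(Add(1, Rational(-10, 3)), 2))), 31)), -1)), 36563) = Add(Mul(2, Add(Add(10, Mul(Rational(1, 4), Pow(Rational(-7, 3), 2))), 31), Pow(Add(-196, Add(Add(10, Mul(Rational(1, 4), Pow(Rational(-7, 3), 2))), 31)), -1)), 36563) = Add(Mul(2, Add(Add(10, Mul(Rational(1, 4), Rational(49, 9))), 31), Pow(Add(-196, Add(Add(10, Mul(Rational(1, 4), Rational(49, 9))), 31)), -1)), 36563) = Add(Mul(2, Add(Add(10, Rational(49, 36)), 31), Pow(Add(-196, Add(Add(10, Rational(49, 36)), 31)), -1)), 36563) = Add(Mul(2, Add(Rational(409, 36), 31), Pow(Add(-196, Add(Rational(409, 36), 31)), -1)), 36563) = Add(Mul(2, Rational(1525, 36), Pow(Add(-196, Rational(1525, 36)), -1)), 36563) = Add(Mul(2, Rational(1525, 36), Pow(Rational(-5531, 36), -1)), 36563) = Add(Mul(2, Rational(1525, 36), Rational(-36, 5531)), 36563) = Add(Rational(-3050, 5531), 36563) = Rational(202226903, 5531)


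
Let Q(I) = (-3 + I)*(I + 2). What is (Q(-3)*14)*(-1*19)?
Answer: -1596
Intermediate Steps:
Q(I) = (-3 + I)*(2 + I)
(Q(-3)*14)*(-1*19) = ((-6 + (-3)² - 1*(-3))*14)*(-1*19) = ((-6 + 9 + 3)*14)*(-19) = (6*14)*(-19) = 84*(-19) = -1596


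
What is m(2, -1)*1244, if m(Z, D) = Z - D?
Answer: 3732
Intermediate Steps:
m(2, -1)*1244 = (2 - 1*(-1))*1244 = (2 + 1)*1244 = 3*1244 = 3732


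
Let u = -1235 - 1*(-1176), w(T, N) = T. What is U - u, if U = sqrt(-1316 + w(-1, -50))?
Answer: 59 + I*sqrt(1317) ≈ 59.0 + 36.29*I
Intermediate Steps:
U = I*sqrt(1317) (U = sqrt(-1316 - 1) = sqrt(-1317) = I*sqrt(1317) ≈ 36.29*I)
u = -59 (u = -1235 + 1176 = -59)
U - u = I*sqrt(1317) - 1*(-59) = I*sqrt(1317) + 59 = 59 + I*sqrt(1317)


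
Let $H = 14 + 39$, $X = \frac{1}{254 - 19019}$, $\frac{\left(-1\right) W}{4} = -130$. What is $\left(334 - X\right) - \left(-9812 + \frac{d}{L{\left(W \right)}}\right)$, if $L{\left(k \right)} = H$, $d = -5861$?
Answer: $\frac{10200635288}{994545} \approx 10257.0$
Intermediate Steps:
$W = 520$ ($W = \left(-4\right) \left(-130\right) = 520$)
$X = - \frac{1}{18765}$ ($X = \frac{1}{-18765} = - \frac{1}{18765} \approx -5.3291 \cdot 10^{-5}$)
$H = 53$
$L{\left(k \right)} = 53$
$\left(334 - X\right) - \left(-9812 + \frac{d}{L{\left(W \right)}}\right) = \left(334 - - \frac{1}{18765}\right) + \left(9812 - - \frac{5861}{53}\right) = \left(334 + \frac{1}{18765}\right) + \left(9812 - \left(-5861\right) \frac{1}{53}\right) = \frac{6267511}{18765} + \left(9812 - - \frac{5861}{53}\right) = \frac{6267511}{18765} + \left(9812 + \frac{5861}{53}\right) = \frac{6267511}{18765} + \frac{525897}{53} = \frac{10200635288}{994545}$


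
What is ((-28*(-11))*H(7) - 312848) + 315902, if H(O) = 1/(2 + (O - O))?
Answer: 3208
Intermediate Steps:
H(O) = 1/2 (H(O) = 1/(2 + 0) = 1/2)
((-28*(-11))*H(7) - 312848) + 315902 = (-28*(-11)*(1/2) - 312848) + 315902 = (308*(1/2) - 312848) + 315902 = (154 - 312848) + 315902 = -312694 + 315902 = 3208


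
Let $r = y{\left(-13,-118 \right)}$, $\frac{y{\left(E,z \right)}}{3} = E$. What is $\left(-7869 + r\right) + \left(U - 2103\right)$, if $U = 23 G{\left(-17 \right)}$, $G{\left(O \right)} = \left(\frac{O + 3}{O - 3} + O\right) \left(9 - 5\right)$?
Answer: $- \frac{57553}{5} \approx -11511.0$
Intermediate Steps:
$y{\left(E,z \right)} = 3 E$
$G{\left(O \right)} = 4 O + \frac{4 \left(3 + O\right)}{-3 + O}$ ($G{\left(O \right)} = \left(\frac{3 + O}{-3 + O} + O\right) 4 = \left(O + \frac{3 + O}{-3 + O}\right) 4 = 4 O + \frac{4 \left(3 + O\right)}{-3 + O}$)
$r = -39$ ($r = 3 \left(-13\right) = -39$)
$U = - \frac{7498}{5}$ ($U = 23 \frac{4 \left(3 + \left(-17\right)^{2} - -34\right)}{-3 - 17} = 23 \frac{4 \left(3 + 289 + 34\right)}{-20} = 23 \cdot 4 \left(- \frac{1}{20}\right) 326 = 23 \left(- \frac{326}{5}\right) = - \frac{7498}{5} \approx -1499.6$)
$\left(-7869 + r\right) + \left(U - 2103\right) = \left(-7869 - 39\right) - \frac{18013}{5} = -7908 - \frac{18013}{5} = - \frac{57553}{5}$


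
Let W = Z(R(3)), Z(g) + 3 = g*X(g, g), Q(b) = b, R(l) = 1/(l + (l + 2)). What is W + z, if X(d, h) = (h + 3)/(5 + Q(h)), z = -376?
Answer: -124287/328 ≈ -378.92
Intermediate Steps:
R(l) = 1/(2 + 2*l) (R(l) = 1/(l + (2 + l)) = 1/(2 + 2*l))
X(d, h) = (3 + h)/(5 + h) (X(d, h) = (h + 3)/(5 + h) = (3 + h)/(5 + h))
Z(g) = -3 + g*(3 + g)/(5 + g) (Z(g) = -3 + g*((3 + g)/(5 + g)) = -3 + g*(3 + g)/(5 + g))
W = -959/328 (W = (-15 + (1/(2*(1 + 3)))**2)/(5 + 1/(2*(1 + 3))) = (-15 + ((1/2)/4)**2)/(5 + (1/2)/4) = (-15 + ((1/2)*(1/4))**2)/(5 + (1/2)*(1/4)) = (-15 + (1/8)**2)/(5 + 1/8) = (-15 + 1/64)/(41/8) = (8/41)*(-959/64) = -959/328 ≈ -2.9238)
W + z = -959/328 - 376 = -124287/328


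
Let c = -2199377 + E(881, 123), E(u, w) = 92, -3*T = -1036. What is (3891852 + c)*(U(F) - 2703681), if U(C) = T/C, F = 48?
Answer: -18304596248191/4 ≈ -4.5761e+12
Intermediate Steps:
T = 1036/3 (T = -⅓*(-1036) = 1036/3 ≈ 345.33)
U(C) = 1036/(3*C)
c = -2199285 (c = -2199377 + 92 = -2199285)
(3891852 + c)*(U(F) - 2703681) = (3891852 - 2199285)*((1036/3)/48 - 2703681) = 1692567*((1036/3)*(1/48) - 2703681) = 1692567*(259/36 - 2703681) = 1692567*(-97332257/36) = -18304596248191/4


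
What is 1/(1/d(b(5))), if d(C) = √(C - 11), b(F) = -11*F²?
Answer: I*√286 ≈ 16.912*I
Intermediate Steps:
d(C) = √(-11 + C)
1/(1/d(b(5))) = 1/(1/(√(-11 - 11*5²))) = 1/(1/(√(-11 - 11*25))) = 1/(1/(√(-11 - 275))) = 1/(1/(√(-286))) = 1/(1/(I*√286)) = 1/(-I*√286/286) = I*√286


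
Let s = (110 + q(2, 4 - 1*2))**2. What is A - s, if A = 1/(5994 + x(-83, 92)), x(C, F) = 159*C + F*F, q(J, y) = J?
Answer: -15817983/1261 ≈ -12544.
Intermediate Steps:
x(C, F) = F**2 + 159*C (x(C, F) = 159*C + F**2 = F**2 + 159*C)
s = 12544 (s = (110 + 2)**2 = 112**2 = 12544)
A = 1/1261 (A = 1/(5994 + (92**2 + 159*(-83))) = 1/(5994 + (8464 - 13197)) = 1/(5994 - 4733) = 1/1261 ≈ 0.00079302)
A - s = 1/1261 - 1*12544 = 1/1261 - 12544 = -15817983/1261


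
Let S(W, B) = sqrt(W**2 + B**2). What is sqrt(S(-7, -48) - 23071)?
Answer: sqrt(-23071 + sqrt(2353)) ≈ 151.73*I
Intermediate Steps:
S(W, B) = sqrt(B**2 + W**2)
sqrt(S(-7, -48) - 23071) = sqrt(sqrt((-48)**2 + (-7)**2) - 23071) = sqrt(sqrt(2304 + 49) - 23071) = sqrt(sqrt(2353) - 23071) = sqrt(-23071 + sqrt(2353))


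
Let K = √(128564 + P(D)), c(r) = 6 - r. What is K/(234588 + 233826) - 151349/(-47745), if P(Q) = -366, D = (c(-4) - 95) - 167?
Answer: 151349/47745 + √128198/468414 ≈ 3.1707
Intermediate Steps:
D = -252 (D = ((6 - 1*(-4)) - 95) - 167 = ((6 + 4) - 95) - 167 = (10 - 95) - 167 = -85 - 167 = -252)
K = √128198 (K = √(128564 - 366) = √128198 ≈ 358.05)
K/(234588 + 233826) - 151349/(-47745) = √128198/(234588 + 233826) - 151349/(-47745) = √128198/468414 - 151349*(-1/47745) = √128198*(1/468414) + 151349/47745 = √128198/468414 + 151349/47745 = 151349/47745 + √128198/468414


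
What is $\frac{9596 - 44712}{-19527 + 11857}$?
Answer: $\frac{17558}{3835} \approx 4.5784$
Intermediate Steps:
$\frac{9596 - 44712}{-19527 + 11857} = - \frac{35116}{-7670} = \left(-35116\right) \left(- \frac{1}{7670}\right) = \frac{17558}{3835}$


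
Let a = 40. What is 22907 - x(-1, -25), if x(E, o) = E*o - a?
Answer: 22922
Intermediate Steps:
x(E, o) = -40 + E*o (x(E, o) = E*o - 1*40 = E*o - 40 = -40 + E*o)
22907 - x(-1, -25) = 22907 - (-40 - 1*(-25)) = 22907 - (-40 + 25) = 22907 - 1*(-15) = 22907 + 15 = 22922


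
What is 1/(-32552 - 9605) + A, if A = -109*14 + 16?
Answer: -63657071/42157 ≈ -1510.0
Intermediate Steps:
A = -1510 (A = -1526 + 16 = -1510)
1/(-32552 - 9605) + A = 1/(-32552 - 9605) - 1510 = 1/(-42157) - 1510 = -1/42157 - 1510 = -63657071/42157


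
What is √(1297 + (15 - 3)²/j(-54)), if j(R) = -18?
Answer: √1289 ≈ 35.903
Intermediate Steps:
√(1297 + (15 - 3)²/j(-54)) = √(1297 + (15 - 3)²/(-18)) = √(1297 + 12²*(-1/18)) = √(1297 + 144*(-1/18)) = √(1297 - 8) = √1289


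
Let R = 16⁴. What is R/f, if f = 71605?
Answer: 65536/71605 ≈ 0.91524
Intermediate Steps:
R = 65536
R/f = 65536/71605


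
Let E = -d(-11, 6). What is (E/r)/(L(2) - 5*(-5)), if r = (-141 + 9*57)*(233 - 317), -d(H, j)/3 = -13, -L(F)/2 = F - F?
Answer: 13/260400 ≈ 4.9923e-5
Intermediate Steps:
L(F) = 0 (L(F) = -2*(F - F) = -2*0 = 0)
d(H, j) = 39 (d(H, j) = -3*(-13) = 39)
r = -31248 (r = (-141 + 513)*(-84) = 372*(-84) = -31248)
E = -39 (E = -1*39 = -39)
(E/r)/(L(2) - 5*(-5)) = (-39/(-31248))/(0 - 5*(-5)) = (-39*(-1/31248))/(0 + 25) = (13/10416)/25 = (13/10416)*(1/25) = 13/260400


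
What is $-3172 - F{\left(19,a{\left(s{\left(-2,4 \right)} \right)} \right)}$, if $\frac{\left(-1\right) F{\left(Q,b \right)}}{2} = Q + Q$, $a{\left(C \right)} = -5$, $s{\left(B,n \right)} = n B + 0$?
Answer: $-3096$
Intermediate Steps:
$s{\left(B,n \right)} = B n$ ($s{\left(B,n \right)} = B n + 0 = B n$)
$F{\left(Q,b \right)} = - 4 Q$ ($F{\left(Q,b \right)} = - 2 \left(Q + Q\right) = - 2 \cdot 2 Q = - 4 Q$)
$-3172 - F{\left(19,a{\left(s{\left(-2,4 \right)} \right)} \right)} = -3172 - \left(-4\right) 19 = -3172 - -76 = -3172 + 76 = -3096$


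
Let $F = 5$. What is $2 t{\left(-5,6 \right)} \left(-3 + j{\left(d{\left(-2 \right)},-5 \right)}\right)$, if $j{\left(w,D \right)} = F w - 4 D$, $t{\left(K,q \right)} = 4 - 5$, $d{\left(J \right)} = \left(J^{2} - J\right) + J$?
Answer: $-74$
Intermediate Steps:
$d{\left(J \right)} = J^{2}$
$t{\left(K,q \right)} = -1$
$j{\left(w,D \right)} = - 4 D + 5 w$ ($j{\left(w,D \right)} = 5 w - 4 D = - 4 D + 5 w$)
$2 t{\left(-5,6 \right)} \left(-3 + j{\left(d{\left(-2 \right)},-5 \right)}\right) = 2 \left(-1\right) \left(-3 + \left(\left(-4\right) \left(-5\right) + 5 \left(-2\right)^{2}\right)\right) = - 2 \left(-3 + \left(20 + 5 \cdot 4\right)\right) = - 2 \left(-3 + \left(20 + 20\right)\right) = - 2 \left(-3 + 40\right) = \left(-2\right) 37 = -74$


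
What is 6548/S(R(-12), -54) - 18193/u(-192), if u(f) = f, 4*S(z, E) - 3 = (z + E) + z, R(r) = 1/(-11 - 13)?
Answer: -49194059/117696 ≈ -417.98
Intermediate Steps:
R(r) = -1/24 (R(r) = 1/(-24) = -1/24)
S(z, E) = ¾ + z/2 + E/4 (S(z, E) = ¾ + ((z + E) + z)/4 = ¾ + ((E + z) + z)/4 = ¾ + (E + 2*z)/4 = ¾ + (z/2 + E/4) = ¾ + z/2 + E/4)
6548/S(R(-12), -54) - 18193/u(-192) = 6548/(¾ + (½)*(-1/24) + (¼)*(-54)) - 18193/(-192) = 6548/(¾ - 1/48 - 27/2) - 18193*(-1/192) = 6548/(-613/48) + 18193/192 = 6548*(-48/613) + 18193/192 = -314304/613 + 18193/192 = -49194059/117696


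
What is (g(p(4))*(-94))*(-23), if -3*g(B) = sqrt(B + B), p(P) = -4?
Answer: -4324*I*sqrt(2)/3 ≈ -2038.4*I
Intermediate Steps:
g(B) = -sqrt(2)*sqrt(B)/3 (g(B) = -sqrt(B + B)/3 = -sqrt(2)*sqrt(B)/3)
(g(p(4))*(-94))*(-23) = (-sqrt(2)*sqrt(-4)/3*(-94))*(-23) = (-sqrt(2)*2*I/3*(-94))*(-23) = (-2*I*sqrt(2)/3*(-94))*(-23) = (188*I*sqrt(2)/3)*(-23) = -4324*I*sqrt(2)/3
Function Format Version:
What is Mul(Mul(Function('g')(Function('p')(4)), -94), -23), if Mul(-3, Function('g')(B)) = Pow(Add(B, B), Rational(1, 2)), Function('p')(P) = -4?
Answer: Mul(Rational(-4324, 3), I, Pow(2, Rational(1, 2))) ≈ Mul(-2038.4, I)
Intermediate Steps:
Function('g')(B) = Mul(Rational(-1, 3), Pow(2, Rational(1, 2)), Pow(B, Rational(1, 2))) (Function('g')(B) = Mul(Rational(-1, 3), Pow(Add(B, B), Rational(1, 2))) = Mul(Rational(-1, 3), Pow(Mul(2, B), Rational(1, 2))) = Mul(Rational(-1, 3), Mul(Pow(2, Rational(1, 2)), Pow(B, Rational(1, 2)))) = Mul(Rational(-1, 3), Pow(2, Rational(1, 2)), Pow(B, Rational(1, 2))))
Mul(Mul(Function('g')(Function('p')(4)), -94), -23) = Mul(Mul(Mul(Rational(-1, 3), Pow(2, Rational(1, 2)), Pow(-4, Rational(1, 2))), -94), -23) = Mul(Mul(Mul(Rational(-1, 3), Pow(2, Rational(1, 2)), Mul(2, I)), -94), -23) = Mul(Mul(Mul(Rational(-2, 3), I, Pow(2, Rational(1, 2))), -94), -23) = Mul(Mul(Rational(188, 3), I, Pow(2, Rational(1, 2))), -23) = Mul(Rational(-4324, 3), I, Pow(2, Rational(1, 2)))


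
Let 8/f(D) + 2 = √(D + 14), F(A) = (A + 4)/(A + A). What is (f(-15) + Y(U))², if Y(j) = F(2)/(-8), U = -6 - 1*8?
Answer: 57057/6400 + 271*I/25 ≈ 8.9152 + 10.84*I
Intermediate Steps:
F(A) = (4 + A)/(2*A) (F(A) = (4 + A)/((2*A)) = (4 + A)*(1/(2*A)) = (4 + A)/(2*A))
U = -14 (U = -6 - 8 = -14)
Y(j) = -3/16 (Y(j) = ((½)*(4 + 2)/2)/(-8) = ((½)*(½)*6)*(-⅛) = (3/2)*(-⅛) = -3/16)
f(D) = 8/(-2 + √(14 + D)) (f(D) = 8/(-2 + √(D + 14)) = 8/(-2 + √(14 + D)))
(f(-15) + Y(U))² = (8/(-2 + √(14 - 15)) - 3/16)² = (8/(-2 + √(-1)) - 3/16)² = (8/(-2 + I) - 3/16)² = (8*((-2 - I)/5) - 3/16)² = (8*(-2 - I)/5 - 3/16)² = (-3/16 + 8*(-2 - I)/5)²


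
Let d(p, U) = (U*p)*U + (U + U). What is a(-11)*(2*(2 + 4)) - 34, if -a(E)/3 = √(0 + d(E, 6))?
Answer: -34 - 288*I*√6 ≈ -34.0 - 705.45*I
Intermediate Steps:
d(p, U) = 2*U + p*U² (d(p, U) = p*U² + 2*U = 2*U + p*U²)
a(E) = -3*√(12 + 36*E) (a(E) = -3*√(0 + 6*(2 + 6*E)) = -3*√(0 + (12 + 36*E)) = -3*√(12 + 36*E))
a(-11)*(2*(2 + 4)) - 34 = (-6*√(3 + 9*(-11)))*(2*(2 + 4)) - 34 = (-6*√(3 - 99))*(2*6) - 34 = -24*I*√6*12 - 34 = -288*I*√6 - 34 = -34 - 288*I*√6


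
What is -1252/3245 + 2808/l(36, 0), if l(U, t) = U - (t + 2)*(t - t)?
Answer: 251858/3245 ≈ 77.614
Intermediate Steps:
l(U, t) = U (l(U, t) = U - (2 + t)*0 = U - 1*0 = U + 0 = U)
-1252/3245 + 2808/l(36, 0) = -1252/3245 + 2808/36 = -1252*1/3245 + 2808*(1/36) = -1252/3245 + 78 = 251858/3245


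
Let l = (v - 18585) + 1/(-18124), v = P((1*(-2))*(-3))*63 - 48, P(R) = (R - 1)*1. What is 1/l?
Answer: -18124/331995433 ≈ -5.4591e-5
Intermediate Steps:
P(R) = -1 + R (P(R) = (-1 + R)*1 = -1 + R)
v = 267 (v = (-1 + (1*(-2))*(-3))*63 - 48 = (-1 - 2*(-3))*63 - 48 = (-1 + 6)*63 - 48 = 5*63 - 48 = 315 - 48 = 267)
l = -331995433/18124 (l = (267 - 18585) + 1/(-18124) = -18318 - 1/18124 = -331995433/18124 ≈ -18318.)
1/l = 1/(-331995433/18124) = -18124/331995433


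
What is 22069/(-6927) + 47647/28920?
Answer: -102728237/66776280 ≈ -1.5384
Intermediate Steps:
22069/(-6927) + 47647/28920 = 22069*(-1/6927) + 47647*(1/28920) = -22069/6927 + 47647/28920 = -102728237/66776280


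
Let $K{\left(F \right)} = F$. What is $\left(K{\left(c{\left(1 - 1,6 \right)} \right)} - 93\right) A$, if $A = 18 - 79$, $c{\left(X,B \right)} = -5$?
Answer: $5978$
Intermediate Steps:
$A = -61$ ($A = 18 - 79 = -61$)
$\left(K{\left(c{\left(1 - 1,6 \right)} \right)} - 93\right) A = \left(-5 - 93\right) \left(-61\right) = \left(-98\right) \left(-61\right) = 5978$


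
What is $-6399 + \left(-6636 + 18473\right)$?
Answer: $5438$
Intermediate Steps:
$-6399 + \left(-6636 + 18473\right) = -6399 + 11837 = 5438$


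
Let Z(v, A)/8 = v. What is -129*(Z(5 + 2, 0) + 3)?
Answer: -7611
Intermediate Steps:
Z(v, A) = 8*v
-129*(Z(5 + 2, 0) + 3) = -129*(8*(5 + 2) + 3) = -129*(8*7 + 3) = -129*(56 + 3) = -129*59 = -7611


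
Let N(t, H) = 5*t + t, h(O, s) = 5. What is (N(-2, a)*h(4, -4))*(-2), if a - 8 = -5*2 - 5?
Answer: 120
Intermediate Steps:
a = -7 (a = 8 + (-5*2 - 5) = 8 + (-10 - 5) = 8 - 15 = -7)
N(t, H) = 6*t
(N(-2, a)*h(4, -4))*(-2) = ((6*(-2))*5)*(-2) = -12*5*(-2) = -60*(-2) = 120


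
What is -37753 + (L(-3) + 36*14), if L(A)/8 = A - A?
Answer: -37249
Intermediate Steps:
L(A) = 0 (L(A) = 8*(A - A) = 8*0 = 0)
-37753 + (L(-3) + 36*14) = -37753 + (0 + 36*14) = -37753 + (0 + 504) = -37753 + 504 = -37249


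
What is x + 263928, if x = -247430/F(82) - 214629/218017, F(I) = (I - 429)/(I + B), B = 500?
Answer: 51361956675429/75651899 ≈ 6.7893e+5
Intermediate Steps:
F(I) = (-429 + I)/(500 + I) (F(I) = (I - 429)/(I + 500) = (-429 + I)/(500 + I))
x = 31395302276157/75651899 (x = -247430*(500 + 82)/(-429 + 82) - 214629/218017 = -247430/(-347/582) - 214629*1/218017 = -247430/((1/582)*(-347)) - 214629/218017 = -247430/(-347/582) - 214629/218017 = -247430*(-582/347) - 214629/218017 = 144004260/347 - 214629/218017 = 31395302276157/75651899 ≈ 4.1500e+5)
x + 263928 = 31395302276157/75651899 + 263928 = 51361956675429/75651899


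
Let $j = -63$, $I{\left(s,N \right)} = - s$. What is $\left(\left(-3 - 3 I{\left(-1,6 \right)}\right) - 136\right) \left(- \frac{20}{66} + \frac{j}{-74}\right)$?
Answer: $- \frac{95069}{1221} \approx -77.862$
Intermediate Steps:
$\left(\left(-3 - 3 I{\left(-1,6 \right)}\right) - 136\right) \left(- \frac{20}{66} + \frac{j}{-74}\right) = \left(\left(-3 - 3 \left(\left(-1\right) \left(-1\right)\right)\right) - 136\right) \left(- \frac{20}{66} - \frac{63}{-74}\right) = \left(\left(-3 - 3\right) - 136\right) \left(\left(-20\right) \frac{1}{66} - - \frac{63}{74}\right) = \left(\left(-3 - 3\right) - 136\right) \left(- \frac{10}{33} + \frac{63}{74}\right) = \left(-6 - 136\right) \frac{1339}{2442} = \left(-142\right) \frac{1339}{2442} = - \frac{95069}{1221}$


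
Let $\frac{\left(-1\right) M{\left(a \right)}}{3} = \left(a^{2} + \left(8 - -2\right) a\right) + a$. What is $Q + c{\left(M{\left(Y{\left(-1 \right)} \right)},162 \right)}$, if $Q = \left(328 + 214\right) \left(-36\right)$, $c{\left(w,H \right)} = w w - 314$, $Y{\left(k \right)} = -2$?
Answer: $-16910$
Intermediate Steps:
$M{\left(a \right)} = - 33 a - 3 a^{2}$ ($M{\left(a \right)} = - 3 \left(\left(a^{2} + \left(8 - -2\right) a\right) + a\right) = - 3 \left(\left(a^{2} + \left(8 + 2\right) a\right) + a\right) = - 3 \left(\left(a^{2} + 10 a\right) + a\right) = - 3 \left(a^{2} + 11 a\right) = - 33 a - 3 a^{2}$)
$c{\left(w,H \right)} = -314 + w^{2}$ ($c{\left(w,H \right)} = w^{2} - 314 = -314 + w^{2}$)
$Q = -19512$ ($Q = 542 \left(-36\right) = -19512$)
$Q + c{\left(M{\left(Y{\left(-1 \right)} \right)},162 \right)} = -19512 - \left(314 - \left(\left(-3\right) \left(-2\right) \left(11 - 2\right)\right)^{2}\right) = -19512 - \left(314 - \left(\left(-3\right) \left(-2\right) 9\right)^{2}\right) = -19512 - \left(314 - 54^{2}\right) = -19512 + \left(-314 + 2916\right) = -19512 + 2602 = -16910$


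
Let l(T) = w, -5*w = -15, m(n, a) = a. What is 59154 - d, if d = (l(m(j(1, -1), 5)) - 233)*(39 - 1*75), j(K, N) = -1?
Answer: 50874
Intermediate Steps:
w = 3 (w = -1/5*(-15) = 3)
l(T) = 3
d = 8280 (d = (3 - 233)*(39 - 1*75) = -230*(39 - 75) = -230*(-36) = 8280)
59154 - d = 59154 - 1*8280 = 59154 - 8280 = 50874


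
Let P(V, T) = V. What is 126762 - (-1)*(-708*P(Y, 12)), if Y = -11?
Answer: 134550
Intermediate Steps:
126762 - (-1)*(-708*P(Y, 12)) = 126762 - (-1)*(-708*(-11)) = 126762 - (-1)*7788 = 126762 - 1*(-7788) = 126762 + 7788 = 134550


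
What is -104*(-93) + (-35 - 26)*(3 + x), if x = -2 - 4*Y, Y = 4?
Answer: 10587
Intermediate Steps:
x = -18 (x = -2 - 4*4 = -2 - 16 = -18)
-104*(-93) + (-35 - 26)*(3 + x) = -104*(-93) + (-35 - 26)*(3 - 18) = 9672 - 61*(-15) = 9672 + 915 = 10587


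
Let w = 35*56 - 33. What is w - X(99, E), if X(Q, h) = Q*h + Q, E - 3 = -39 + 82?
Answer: -2726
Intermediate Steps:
w = 1927 (w = 1960 - 33 = 1927)
E = 46 (E = 3 + (-39 + 82) = 3 + 43 = 46)
X(Q, h) = Q + Q*h
w - X(99, E) = 1927 - 99*(1 + 46) = 1927 - 99*47 = 1927 - 1*4653 = 1927 - 4653 = -2726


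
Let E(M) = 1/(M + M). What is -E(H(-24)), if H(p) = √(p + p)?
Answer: I*√3/24 ≈ 0.072169*I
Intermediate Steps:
H(p) = √2*√p (H(p) = √(2*p) = √2*√p)
E(M) = 1/(2*M)
-E(H(-24)) = -1/(2*(√2*√(-24))) = -1/(2*(√2*(2*I*√6))) = -1/(2*(4*I*√3)) = -(-I*√3/12)/2 = -(-1)*I*√3/24 = I*√3/24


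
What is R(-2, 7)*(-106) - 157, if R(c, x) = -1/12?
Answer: -889/6 ≈ -148.17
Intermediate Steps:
R(c, x) = -1/12 (R(c, x) = -1*1/12 = -1/12)
R(-2, 7)*(-106) - 157 = -1/12*(-106) - 157 = 53/6 - 157 = -889/6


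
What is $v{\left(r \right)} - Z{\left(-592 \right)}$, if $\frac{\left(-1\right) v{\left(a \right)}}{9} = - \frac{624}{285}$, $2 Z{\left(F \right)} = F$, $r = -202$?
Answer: $\frac{29992}{95} \approx 315.71$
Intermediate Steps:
$Z{\left(F \right)} = \frac{F}{2}$
$v{\left(a \right)} = \frac{1872}{95}$ ($v{\left(a \right)} = - 9 \left(- \frac{624}{285}\right) = - 9 \left(\left(-624\right) \frac{1}{285}\right) = \left(-9\right) \left(- \frac{208}{95}\right) = \frac{1872}{95}$)
$v{\left(r \right)} - Z{\left(-592 \right)} = \frac{1872}{95} - \frac{1}{2} \left(-592\right) = \frac{1872}{95} - -296 = \frac{1872}{95} + 296 = \frac{29992}{95}$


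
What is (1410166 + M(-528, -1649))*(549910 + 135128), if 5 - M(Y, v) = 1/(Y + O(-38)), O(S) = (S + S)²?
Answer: 2534838372868233/2624 ≈ 9.6602e+11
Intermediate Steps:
O(S) = 4*S² (O(S) = (2*S)² = 4*S²)
M(Y, v) = 5 - 1/(5776 + Y) (M(Y, v) = 5 - 1/(Y + 4*(-38)²) = 5 - 1/(Y + 4*1444) = 5 - 1/(Y + 5776) = 5 - 1/(5776 + Y))
(1410166 + M(-528, -1649))*(549910 + 135128) = (1410166 + (28879 + 5*(-528))/(5776 - 528))*(549910 + 135128) = (1410166 + (28879 - 2640)/5248)*685038 = (1410166 + (1/5248)*26239)*685038 = (1410166 + 26239/5248)*685038 = (7400577407/5248)*685038 = 2534838372868233/2624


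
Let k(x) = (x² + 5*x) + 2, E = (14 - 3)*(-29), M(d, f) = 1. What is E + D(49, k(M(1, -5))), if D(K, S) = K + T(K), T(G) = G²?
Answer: 2131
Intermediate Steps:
E = -319 (E = 11*(-29) = -319)
k(x) = 2 + x² + 5*x
D(K, S) = K + K²
E + D(49, k(M(1, -5))) = -319 + 49*(1 + 49) = -319 + 49*50 = -319 + 2450 = 2131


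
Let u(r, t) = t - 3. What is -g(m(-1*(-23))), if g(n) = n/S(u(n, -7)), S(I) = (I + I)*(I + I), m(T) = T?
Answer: -23/400 ≈ -0.057500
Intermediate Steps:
u(r, t) = -3 + t
S(I) = 4*I² (S(I) = (2*I)*(2*I) = 4*I²)
g(n) = n/400 (g(n) = n/((4*(-3 - 7)²)) = n/((4*(-10)²)) = n/((4*100)) = n/400)
-g(m(-1*(-23))) = -(-1*(-23))/400 = -23/400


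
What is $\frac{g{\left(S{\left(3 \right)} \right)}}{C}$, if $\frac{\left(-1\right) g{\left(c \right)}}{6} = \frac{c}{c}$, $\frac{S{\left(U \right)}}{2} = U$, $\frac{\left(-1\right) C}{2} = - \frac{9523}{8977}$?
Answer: $- \frac{26931}{9523} \approx -2.828$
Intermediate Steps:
$C = \frac{19046}{8977}$ ($C = - 2 \left(- \frac{9523}{8977}\right) = - 2 \left(\left(-9523\right) \frac{1}{8977}\right) = \left(-2\right) \left(- \frac{9523}{8977}\right) = \frac{19046}{8977} \approx 2.1216$)
$S{\left(U \right)} = 2 U$
$g{\left(c \right)} = -6$ ($g{\left(c \right)} = - 6 \frac{c}{c} = \left(-6\right) 1 = -6$)
$\frac{g{\left(S{\left(3 \right)} \right)}}{C} = - \frac{6}{\frac{19046}{8977}} = \left(-6\right) \frac{8977}{19046} = - \frac{26931}{9523}$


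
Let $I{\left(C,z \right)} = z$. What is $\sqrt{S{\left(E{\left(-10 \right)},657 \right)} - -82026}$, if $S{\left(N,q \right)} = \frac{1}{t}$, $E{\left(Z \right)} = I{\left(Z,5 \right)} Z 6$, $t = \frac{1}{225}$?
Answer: $3 \sqrt{9139} \approx 286.79$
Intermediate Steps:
$t = \frac{1}{225} \approx 0.0044444$
$E{\left(Z \right)} = 30 Z$ ($E{\left(Z \right)} = 5 Z 6 = 30 Z$)
$S{\left(N,q \right)} = 225$ ($S{\left(N,q \right)} = \frac{1}{\frac{1}{225}} = 225$)
$\sqrt{S{\left(E{\left(-10 \right)},657 \right)} - -82026} = \sqrt{225 - -82026} = \sqrt{225 + \left(-67809 + 149835\right)} = \sqrt{225 + 82026} = \sqrt{82251} = 3 \sqrt{9139}$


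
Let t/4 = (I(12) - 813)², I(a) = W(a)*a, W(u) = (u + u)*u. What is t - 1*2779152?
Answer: 25162644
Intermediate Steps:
W(u) = 2*u² (W(u) = (2*u)*u = 2*u²)
I(a) = 2*a³ (I(a) = (2*a²)*a = 2*a³)
t = 27941796 (t = 4*(2*12³ - 813)² = 4*(2*1728 - 813)² = 4*(3456 - 813)² = 4*2643² = 4*6985449 = 27941796)
t - 1*2779152 = 27941796 - 1*2779152 = 27941796 - 2779152 = 25162644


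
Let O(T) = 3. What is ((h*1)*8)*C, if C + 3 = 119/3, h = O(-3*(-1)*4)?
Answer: 880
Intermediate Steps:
h = 3
C = 110/3 (C = -3 + 119/3 = 110/3 ≈ 36.667)
((h*1)*8)*C = ((3*1)*8)*(110/3) = (3*8)*(110/3) = 24*(110/3) = 880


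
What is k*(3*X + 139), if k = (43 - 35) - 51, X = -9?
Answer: -4816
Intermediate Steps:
k = -43 (k = 8 - 51 = -43)
k*(3*X + 139) = -43*(3*(-9) + 139) = -43*(-27 + 139) = -43*112 = -4816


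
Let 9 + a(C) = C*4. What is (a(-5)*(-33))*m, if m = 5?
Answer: 4785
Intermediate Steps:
a(C) = -9 + 4*C (a(C) = -9 + C*4 = -9 + 4*C)
(a(-5)*(-33))*m = ((-9 + 4*(-5))*(-33))*5 = ((-9 - 20)*(-33))*5 = -29*(-33)*5 = 957*5 = 4785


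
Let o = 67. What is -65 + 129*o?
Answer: 8578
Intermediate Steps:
-65 + 129*o = -65 + 129*67 = -65 + 8643 = 8578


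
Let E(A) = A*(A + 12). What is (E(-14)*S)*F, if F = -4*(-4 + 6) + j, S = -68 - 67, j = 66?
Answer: -219240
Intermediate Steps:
E(A) = A*(12 + A)
S = -135
F = 58 (F = -4*(-4 + 6) + 66 = -4*2 + 66 = -8 + 66 = 58)
(E(-14)*S)*F = (-14*(12 - 14)*(-135))*58 = (-14*(-2)*(-135))*58 = (28*(-135))*58 = -3780*58 = -219240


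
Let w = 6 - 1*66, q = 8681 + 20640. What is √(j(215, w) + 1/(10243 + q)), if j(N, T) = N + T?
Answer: √6739530679/6594 ≈ 12.450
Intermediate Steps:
q = 29321
w = -60 (w = 6 - 66 = -60)
√(j(215, w) + 1/(10243 + q)) = √((215 - 60) + 1/(10243 + 29321)) = √(155 + 1/39564) = √(6132421/39564) = √6739530679/6594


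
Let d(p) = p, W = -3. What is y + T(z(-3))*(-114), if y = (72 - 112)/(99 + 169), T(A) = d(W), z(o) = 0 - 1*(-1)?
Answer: 22904/67 ≈ 341.85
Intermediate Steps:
z(o) = 1 (z(o) = 0 + 1 = 1)
T(A) = -3
y = -10/67 (y = -40/268 = -40*1/268 = -10/67 ≈ -0.14925)
y + T(z(-3))*(-114) = -10/67 - 3*(-114) = -10/67 + 342 = 22904/67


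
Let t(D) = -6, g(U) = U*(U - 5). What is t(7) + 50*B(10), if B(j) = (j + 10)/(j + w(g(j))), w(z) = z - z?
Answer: 94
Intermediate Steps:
g(U) = U*(-5 + U)
w(z) = 0
B(j) = (10 + j)/j (B(j) = (j + 10)/(j + 0) = (10 + j)/j)
t(7) + 50*B(10) = -6 + 50*((10 + 10)/10) = -6 + 50*((1/10)*20) = -6 + 50*2 = -6 + 100 = 94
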